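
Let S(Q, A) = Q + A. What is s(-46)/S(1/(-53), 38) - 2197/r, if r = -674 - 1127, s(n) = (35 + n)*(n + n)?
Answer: 9183727/329583 ≈ 27.865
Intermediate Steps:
s(n) = 2*n*(35 + n) (s(n) = (35 + n)*(2*n) = 2*n*(35 + n))
r = -1801
S(Q, A) = A + Q
s(-46)/S(1/(-53), 38) - 2197/r = (2*(-46)*(35 - 46))/(38 + 1/(-53)) - 2197/(-1801) = (2*(-46)*(-11))/(38 - 1/53) - 2197*(-1/1801) = 1012/(2013/53) + 2197/1801 = 1012*(53/2013) + 2197/1801 = 4876/183 + 2197/1801 = 9183727/329583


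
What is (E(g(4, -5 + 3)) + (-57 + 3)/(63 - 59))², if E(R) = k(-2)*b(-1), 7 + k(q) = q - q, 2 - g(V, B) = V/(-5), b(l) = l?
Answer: 169/4 ≈ 42.250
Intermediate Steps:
g(V, B) = 2 + V/5 (g(V, B) = 2 - V/(-5) = 2 - V*(-1)/5 = 2 - (-1)*V/5 = 2 + V/5)
k(q) = -7 (k(q) = -7 + (q - q) = -7 + 0 = -7)
E(R) = 7 (E(R) = -7*(-1) = 7)
(E(g(4, -5 + 3)) + (-57 + 3)/(63 - 59))² = (7 + (-57 + 3)/(63 - 59))² = (7 - 54/4)² = (7 - 54*¼)² = (7 - 27/2)² = (-13/2)² = 169/4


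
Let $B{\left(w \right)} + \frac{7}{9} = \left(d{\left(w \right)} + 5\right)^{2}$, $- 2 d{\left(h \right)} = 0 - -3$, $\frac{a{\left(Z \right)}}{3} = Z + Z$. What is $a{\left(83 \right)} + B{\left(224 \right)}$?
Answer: $\frac{18341}{36} \approx 509.47$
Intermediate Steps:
$a{\left(Z \right)} = 6 Z$ ($a{\left(Z \right)} = 3 \left(Z + Z\right) = 3 \cdot 2 Z = 6 Z$)
$d{\left(h \right)} = - \frac{3}{2}$ ($d{\left(h \right)} = - \frac{0 - -3}{2} = - \frac{0 + 3}{2} = \left(- \frac{1}{2}\right) 3 = - \frac{3}{2}$)
$B{\left(w \right)} = \frac{413}{36}$ ($B{\left(w \right)} = - \frac{7}{9} + \left(- \frac{3}{2} + 5\right)^{2} = - \frac{7}{9} + \left(\frac{7}{2}\right)^{2} = - \frac{7}{9} + \frac{49}{4} = \frac{413}{36}$)
$a{\left(83 \right)} + B{\left(224 \right)} = 6 \cdot 83 + \frac{413}{36} = 498 + \frac{413}{36} = \frac{18341}{36}$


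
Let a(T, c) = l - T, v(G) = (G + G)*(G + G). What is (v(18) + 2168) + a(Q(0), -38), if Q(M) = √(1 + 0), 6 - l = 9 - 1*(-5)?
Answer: 3455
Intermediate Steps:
l = -8 (l = 6 - (9 - 1*(-5)) = 6 - (9 + 5) = 6 - 1*14 = 6 - 14 = -8)
v(G) = 4*G² (v(G) = (2*G)*(2*G) = 4*G²)
Q(M) = 1 (Q(M) = √1 = 1)
a(T, c) = -8 - T
(v(18) + 2168) + a(Q(0), -38) = (4*18² + 2168) + (-8 - 1*1) = (4*324 + 2168) + (-8 - 1) = (1296 + 2168) - 9 = 3464 - 9 = 3455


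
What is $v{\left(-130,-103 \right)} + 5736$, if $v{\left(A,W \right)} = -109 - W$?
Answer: $5730$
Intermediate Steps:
$v{\left(-130,-103 \right)} + 5736 = \left(-109 - -103\right) + 5736 = \left(-109 + 103\right) + 5736 = -6 + 5736 = 5730$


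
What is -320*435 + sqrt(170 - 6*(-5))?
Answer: -139200 + 10*sqrt(2) ≈ -1.3919e+5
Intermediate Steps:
-320*435 + sqrt(170 - 6*(-5)) = -139200 + sqrt(170 + 30) = -139200 + sqrt(200) = -139200 + 10*sqrt(2)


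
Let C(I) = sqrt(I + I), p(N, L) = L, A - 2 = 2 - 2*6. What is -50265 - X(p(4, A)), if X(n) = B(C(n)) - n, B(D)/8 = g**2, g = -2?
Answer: -50305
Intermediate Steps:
A = -8 (A = 2 + (2 - 2*6) = 2 + (2 - 12) = 2 - 10 = -8)
C(I) = sqrt(2)*sqrt(I) (C(I) = sqrt(2*I) = sqrt(2)*sqrt(I))
B(D) = 32 (B(D) = 8*(-2)**2 = 8*4 = 32)
X(n) = 32 - n
-50265 - X(p(4, A)) = -50265 - (32 - 1*(-8)) = -50265 - (32 + 8) = -50265 - 1*40 = -50265 - 40 = -50305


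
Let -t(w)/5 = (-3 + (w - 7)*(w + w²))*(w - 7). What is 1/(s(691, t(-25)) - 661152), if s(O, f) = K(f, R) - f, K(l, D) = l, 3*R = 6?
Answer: -1/661152 ≈ -1.5125e-6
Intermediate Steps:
R = 2 (R = (⅓)*6 = 2)
t(w) = -5*(-7 + w)*(-3 + (-7 + w)*(w + w²)) (t(w) = -5*(-3 + (w - 7)*(w + w²))*(w - 7) = -5*(-3 + (-7 + w)*(w + w²))*(-7 + w) = -5*(-7 + w)*(-3 + (-7 + w)*(w + w²)))
s(O, f) = 0 (s(O, f) = f - f = 0)
1/(s(691, t(-25)) - 661152) = 1/(0 - 661152) = 1/(-661152) = -1/661152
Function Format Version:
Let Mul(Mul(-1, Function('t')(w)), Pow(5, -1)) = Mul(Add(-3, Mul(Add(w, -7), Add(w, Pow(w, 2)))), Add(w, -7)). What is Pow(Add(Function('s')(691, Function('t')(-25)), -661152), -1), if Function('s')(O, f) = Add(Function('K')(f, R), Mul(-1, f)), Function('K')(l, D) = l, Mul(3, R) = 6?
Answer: Rational(-1, 661152) ≈ -1.5125e-6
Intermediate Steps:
R = 2 (R = Mul(Rational(1, 3), 6) = 2)
Function('t')(w) = Mul(-5, Add(-7, w), Add(-3, Mul(Add(-7, w), Add(w, Pow(w, 2))))) (Function('t')(w) = Mul(-5, Mul(Add(-3, Mul(Add(w, -7), Add(w, Pow(w, 2)))), Add(w, -7))) = Mul(-5, Mul(Add(-3, Mul(Add(-7, w), Add(w, Pow(w, 2)))), Add(-7, w))) = Mul(-5, Mul(Add(-7, w), Add(-3, Mul(Add(-7, w), Add(w, Pow(w, 2)))))) = Mul(-5, Add(-7, w), Add(-3, Mul(Add(-7, w), Add(w, Pow(w, 2))))))
Function('s')(O, f) = 0 (Function('s')(O, f) = Add(f, Mul(-1, f)) = 0)
Pow(Add(Function('s')(691, Function('t')(-25)), -661152), -1) = Pow(Add(0, -661152), -1) = Pow(-661152, -1) = Rational(-1, 661152)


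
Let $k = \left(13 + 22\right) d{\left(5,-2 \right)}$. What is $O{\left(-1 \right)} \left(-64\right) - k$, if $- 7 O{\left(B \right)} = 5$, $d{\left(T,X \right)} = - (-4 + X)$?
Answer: $- \frac{1150}{7} \approx -164.29$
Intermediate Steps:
$d{\left(T,X \right)} = 4 - X$
$O{\left(B \right)} = - \frac{5}{7}$ ($O{\left(B \right)} = \left(- \frac{1}{7}\right) 5 = - \frac{5}{7}$)
$k = 210$ ($k = \left(13 + 22\right) \left(4 - -2\right) = 35 \left(4 + 2\right) = 35 \cdot 6 = 210$)
$O{\left(-1 \right)} \left(-64\right) - k = \left(- \frac{5}{7}\right) \left(-64\right) - 210 = \frac{320}{7} - 210 = - \frac{1150}{7}$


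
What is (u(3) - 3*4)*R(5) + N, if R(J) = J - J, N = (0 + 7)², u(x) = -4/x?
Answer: 49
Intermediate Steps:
N = 49 (N = 7² = 49)
R(J) = 0
(u(3) - 3*4)*R(5) + N = (-4/3 - 3*4)*0 + 49 = (-4*⅓ - 12)*0 + 49 = (-4/3 - 12)*0 + 49 = -40/3*0 + 49 = 0 + 49 = 49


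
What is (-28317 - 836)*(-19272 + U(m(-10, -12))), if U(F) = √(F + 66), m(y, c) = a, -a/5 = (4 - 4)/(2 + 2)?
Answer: 561836616 - 29153*√66 ≈ 5.6160e+8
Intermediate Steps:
a = 0 (a = -5*(4 - 4)/(2 + 2) = -0/4 = -5*0 = 0)
m(y, c) = 0
U(F) = √(66 + F)
(-28317 - 836)*(-19272 + U(m(-10, -12))) = (-28317 - 836)*(-19272 + √(66 + 0)) = -29153*(-19272 + √66) = 561836616 - 29153*√66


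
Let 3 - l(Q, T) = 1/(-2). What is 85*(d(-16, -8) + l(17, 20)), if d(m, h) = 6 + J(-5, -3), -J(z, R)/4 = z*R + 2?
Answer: -9945/2 ≈ -4972.5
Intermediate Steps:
J(z, R) = -8 - 4*R*z (J(z, R) = -4*(z*R + 2) = -4*(R*z + 2) = -4*(2 + R*z) = -8 - 4*R*z)
l(Q, T) = 7/2 (l(Q, T) = 3 - 1/(-2) = 3 - 1*(-½) = 3 + ½ = 7/2)
d(m, h) = -62 (d(m, h) = 6 + (-8 - 4*(-3)*(-5)) = 6 + (-8 - 60) = 6 - 68 = -62)
85*(d(-16, -8) + l(17, 20)) = 85*(-62 + 7/2) = 85*(-117/2) = -9945/2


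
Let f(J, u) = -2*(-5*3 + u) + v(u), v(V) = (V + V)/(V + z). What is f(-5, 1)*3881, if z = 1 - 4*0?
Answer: 112549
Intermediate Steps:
z = 1 (z = 1 + 0 = 1)
v(V) = 2*V/(1 + V) (v(V) = (V + V)/(V + 1) = (2*V)/(1 + V) = 2*V/(1 + V))
f(J, u) = 30 - 2*u + 2*u/(1 + u) (f(J, u) = -2*(-5*3 + u) + 2*u/(1 + u) = -2*(-15 + u) + 2*u/(1 + u) = (30 - 2*u) + 2*u/(1 + u) = 30 - 2*u + 2*u/(1 + u))
f(-5, 1)*3881 = (2*(15 - 1*1² + 15*1)/(1 + 1))*3881 = (2*(15 - 1*1 + 15)/2)*3881 = (2*(½)*(15 - 1 + 15))*3881 = (2*(½)*29)*3881 = 29*3881 = 112549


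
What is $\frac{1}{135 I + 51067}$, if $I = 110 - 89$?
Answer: $\frac{1}{53902} \approx 1.8552 \cdot 10^{-5}$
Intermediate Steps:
$I = 21$ ($I = 110 - 89 = 21$)
$\frac{1}{135 I + 51067} = \frac{1}{135 \cdot 21 + 51067} = \frac{1}{2835 + 51067} = \frac{1}{53902}$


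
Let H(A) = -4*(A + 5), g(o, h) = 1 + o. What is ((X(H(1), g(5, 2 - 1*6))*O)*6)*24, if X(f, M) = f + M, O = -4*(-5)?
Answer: -51840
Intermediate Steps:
O = 20
H(A) = -20 - 4*A (H(A) = -4*(5 + A) = -20 - 4*A)
X(f, M) = M + f
((X(H(1), g(5, 2 - 1*6))*O)*6)*24 = ((((1 + 5) + (-20 - 4*1))*20)*6)*24 = (((6 + (-20 - 4))*20)*6)*24 = (((6 - 24)*20)*6)*24 = (-18*20*6)*24 = -360*6*24 = -2160*24 = -51840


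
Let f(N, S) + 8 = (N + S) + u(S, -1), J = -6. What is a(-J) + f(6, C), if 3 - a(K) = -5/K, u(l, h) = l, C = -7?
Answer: -73/6 ≈ -12.167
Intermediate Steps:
f(N, S) = -8 + N + 2*S (f(N, S) = -8 + ((N + S) + S) = -8 + (N + 2*S) = -8 + N + 2*S)
a(K) = 3 + 5/K (a(K) = 3 - (-5)/K = 3 + 5/K)
a(-J) + f(6, C) = (3 + 5/((-1*(-6)))) + (-8 + 6 + 2*(-7)) = (3 + 5/6) + (-8 + 6 - 14) = (3 + 5*(⅙)) - 16 = (3 + ⅚) - 16 = 23/6 - 16 = -73/6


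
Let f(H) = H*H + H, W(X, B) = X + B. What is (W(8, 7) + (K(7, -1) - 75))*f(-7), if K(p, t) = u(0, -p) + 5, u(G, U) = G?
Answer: -2310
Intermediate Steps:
W(X, B) = B + X
K(p, t) = 5 (K(p, t) = 0 + 5 = 5)
f(H) = H + H² (f(H) = H² + H = H + H²)
(W(8, 7) + (K(7, -1) - 75))*f(-7) = ((7 + 8) + (5 - 75))*(-7*(1 - 7)) = (15 - 70)*(-7*(-6)) = -55*42 = -2310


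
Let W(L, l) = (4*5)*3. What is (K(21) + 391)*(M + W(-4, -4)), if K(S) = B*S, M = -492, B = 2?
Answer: -187056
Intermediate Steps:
W(L, l) = 60 (W(L, l) = 20*3 = 60)
K(S) = 2*S
(K(21) + 391)*(M + W(-4, -4)) = (2*21 + 391)*(-492 + 60) = (42 + 391)*(-432) = 433*(-432) = -187056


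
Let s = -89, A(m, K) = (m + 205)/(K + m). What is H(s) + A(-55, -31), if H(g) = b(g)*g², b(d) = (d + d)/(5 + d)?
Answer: 30310517/1806 ≈ 16783.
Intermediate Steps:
A(m, K) = (205 + m)/(K + m)
b(d) = 2*d/(5 + d) (b(d) = (2*d)/(5 + d) = 2*d/(5 + d))
H(g) = 2*g³/(5 + g) (H(g) = (2*g/(5 + g))*g² = 2*g³/(5 + g))
H(s) + A(-55, -31) = 2*(-89)³/(5 - 89) + (205 - 55)/(-31 - 55) = 2*(-704969)/(-84) + 150/(-86) = 2*(-704969)*(-1/84) - 1/86*150 = 704969/42 - 75/43 = 30310517/1806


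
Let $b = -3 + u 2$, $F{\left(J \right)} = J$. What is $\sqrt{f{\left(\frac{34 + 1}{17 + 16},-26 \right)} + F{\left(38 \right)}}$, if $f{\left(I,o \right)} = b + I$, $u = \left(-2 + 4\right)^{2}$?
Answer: $\frac{\sqrt{47982}}{33} \approx 6.6378$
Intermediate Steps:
$u = 4$ ($u = 2^{2} = 4$)
$b = 5$ ($b = -3 + 4 \cdot 2 = -3 + 8 = 5$)
$f{\left(I,o \right)} = 5 + I$
$\sqrt{f{\left(\frac{34 + 1}{17 + 16},-26 \right)} + F{\left(38 \right)}} = \sqrt{\left(5 + \frac{34 + 1}{17 + 16}\right) + 38} = \sqrt{\left(5 + \frac{35}{33}\right) + 38} = \sqrt{\frac{200}{33} + 38} = \sqrt{\frac{1454}{33}} = \frac{\sqrt{47982}}{33}$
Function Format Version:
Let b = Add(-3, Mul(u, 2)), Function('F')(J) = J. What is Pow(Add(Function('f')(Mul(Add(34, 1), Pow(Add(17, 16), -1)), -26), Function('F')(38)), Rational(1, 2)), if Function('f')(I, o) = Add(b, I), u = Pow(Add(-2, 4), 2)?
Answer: Mul(Rational(1, 33), Pow(47982, Rational(1, 2))) ≈ 6.6378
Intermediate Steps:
u = 4 (u = Pow(2, 2) = 4)
b = 5 (b = Add(-3, Mul(4, 2)) = Add(-3, 8) = 5)
Function('f')(I, o) = Add(5, I)
Pow(Add(Function('f')(Mul(Add(34, 1), Pow(Add(17, 16), -1)), -26), Function('F')(38)), Rational(1, 2)) = Pow(Add(Add(5, Mul(Add(34, 1), Pow(Add(17, 16), -1))), 38), Rational(1, 2)) = Pow(Add(Add(5, Mul(35, Pow(33, -1))), 38), Rational(1, 2)) = Pow(Add(Add(5, Mul(35, Rational(1, 33))), 38), Rational(1, 2)) = Pow(Add(Add(5, Rational(35, 33)), 38), Rational(1, 2)) = Pow(Add(Rational(200, 33), 38), Rational(1, 2)) = Pow(Rational(1454, 33), Rational(1, 2)) = Mul(Rational(1, 33), Pow(47982, Rational(1, 2)))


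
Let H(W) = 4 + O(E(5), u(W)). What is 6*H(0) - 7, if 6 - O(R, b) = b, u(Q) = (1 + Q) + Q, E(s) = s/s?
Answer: 47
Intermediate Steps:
E(s) = 1
u(Q) = 1 + 2*Q
O(R, b) = 6 - b
H(W) = 9 - 2*W (H(W) = 4 + (6 - (1 + 2*W)) = 4 + (6 + (-1 - 2*W)) = 4 + (5 - 2*W) = 9 - 2*W)
6*H(0) - 7 = 6*(9 - 2*0) - 7 = 6*(9 + 0) - 7 = 6*9 - 7 = 54 - 7 = 47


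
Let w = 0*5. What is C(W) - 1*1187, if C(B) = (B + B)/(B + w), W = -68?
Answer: -1185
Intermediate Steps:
w = 0
C(B) = 2 (C(B) = (B + B)/(B + 0) = (2*B)/B = 2)
C(W) - 1*1187 = 2 - 1*1187 = 2 - 1187 = -1185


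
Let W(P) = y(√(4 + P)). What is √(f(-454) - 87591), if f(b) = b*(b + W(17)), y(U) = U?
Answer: √(118525 - 454*√21) ≈ 341.24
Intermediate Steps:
W(P) = √(4 + P)
f(b) = b*(b + √21) (f(b) = b*(b + √(4 + 17)) = b*(b + √21))
√(f(-454) - 87591) = √(-454*(-454 + √21) - 87591) = √((206116 - 454*√21) - 87591) = √(118525 - 454*√21)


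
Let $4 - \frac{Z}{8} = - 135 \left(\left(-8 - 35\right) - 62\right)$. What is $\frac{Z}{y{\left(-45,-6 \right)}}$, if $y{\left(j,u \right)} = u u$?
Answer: $- \frac{28342}{9} \approx -3149.1$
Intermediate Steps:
$y{\left(j,u \right)} = u^{2}$
$Z = -113368$ ($Z = 32 - 8 \left(- 135 \left(\left(-8 - 35\right) - 62\right)\right) = 32 - 8 \left(- 135 \left(-43 - 62\right)\right) = 32 - 8 \left(\left(-135\right) \left(-105\right)\right) = 32 - 113400 = -113368$)
$\frac{Z}{y{\left(-45,-6 \right)}} = - \frac{113368}{\left(-6\right)^{2}} = - \frac{113368}{36} = \left(-113368\right) \frac{1}{36} = - \frac{28342}{9}$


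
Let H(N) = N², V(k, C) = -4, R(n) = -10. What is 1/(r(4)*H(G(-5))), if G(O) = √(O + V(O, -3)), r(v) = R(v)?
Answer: 1/90 ≈ 0.011111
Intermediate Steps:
r(v) = -10
G(O) = √(-4 + O) (G(O) = √(O - 4) = √(-4 + O))
1/(r(4)*H(G(-5))) = 1/(-10*(√(-4 - 5))²) = 1/(-10*(√(-9))²) = 1/(-10*(3*I)²) = 1/(-10*(-9)) = 1/90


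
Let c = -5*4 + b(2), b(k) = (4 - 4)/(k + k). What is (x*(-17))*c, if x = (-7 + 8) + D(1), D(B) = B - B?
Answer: 340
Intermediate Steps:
D(B) = 0
b(k) = 0 (b(k) = 0/((2*k)) = 0*(1/(2*k)) = 0)
x = 1 (x = (-7 + 8) + 0 = 1 + 0 = 1)
c = -20 (c = -5*4 + 0 = -20 + 0 = -20)
(x*(-17))*c = (1*(-17))*(-20) = -17*(-20) = 340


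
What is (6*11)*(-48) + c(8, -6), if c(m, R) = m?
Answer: -3160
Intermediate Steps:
(6*11)*(-48) + c(8, -6) = (6*11)*(-48) + 8 = 66*(-48) + 8 = -3168 + 8 = -3160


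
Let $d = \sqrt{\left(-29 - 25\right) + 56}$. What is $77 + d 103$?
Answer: $77 + 103 \sqrt{2} \approx 222.66$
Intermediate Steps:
$d = \sqrt{2}$ ($d = \sqrt{\left(-29 - 25\right) + 56} = \sqrt{-54 + 56} = \sqrt{2} \approx 1.4142$)
$77 + d 103 = 77 + \sqrt{2} \cdot 103 = 77 + 103 \sqrt{2}$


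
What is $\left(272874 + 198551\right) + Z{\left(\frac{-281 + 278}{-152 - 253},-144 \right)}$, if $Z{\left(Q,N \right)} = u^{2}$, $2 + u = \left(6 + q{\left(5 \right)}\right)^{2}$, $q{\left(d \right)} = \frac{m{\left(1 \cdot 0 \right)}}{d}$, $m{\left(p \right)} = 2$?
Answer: $\frac{295589301}{625} \approx 4.7294 \cdot 10^{5}$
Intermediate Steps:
$q{\left(d \right)} = \frac{2}{d}$
$u = \frac{974}{25}$ ($u = -2 + \left(6 + \frac{2}{5}\right)^{2} = -2 + \left(\frac{32}{5}\right)^{2} = -2 + \frac{1024}{25} = \frac{974}{25} \approx 38.96$)
$Z{\left(Q,N \right)} = \frac{948676}{625}$ ($Z{\left(Q,N \right)} = \left(\frac{974}{25}\right)^{2} = \frac{948676}{625}$)
$\left(272874 + 198551\right) + Z{\left(\frac{-281 + 278}{-152 - 253},-144 \right)} = \left(272874 + 198551\right) + \frac{948676}{625} = 471425 + \frac{948676}{625} = \frac{295589301}{625}$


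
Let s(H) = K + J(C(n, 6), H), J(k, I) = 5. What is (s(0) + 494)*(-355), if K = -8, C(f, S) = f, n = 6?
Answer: -174305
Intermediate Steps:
s(H) = -3 (s(H) = -8 + 5 = -3)
(s(0) + 494)*(-355) = (-3 + 494)*(-355) = 491*(-355) = -174305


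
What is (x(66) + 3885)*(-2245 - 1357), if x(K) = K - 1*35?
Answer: -14105432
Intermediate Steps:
x(K) = -35 + K (x(K) = K - 35 = -35 + K)
(x(66) + 3885)*(-2245 - 1357) = ((-35 + 66) + 3885)*(-2245 - 1357) = (31 + 3885)*(-3602) = 3916*(-3602) = -14105432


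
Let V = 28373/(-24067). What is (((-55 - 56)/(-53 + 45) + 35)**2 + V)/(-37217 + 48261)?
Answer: 3677571155/17010940672 ≈ 0.21619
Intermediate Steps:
V = -28373/24067 (V = 28373*(-1/24067) = -28373/24067 ≈ -1.1789)
(((-55 - 56)/(-53 + 45) + 35)**2 + V)/(-37217 + 48261) = (((-55 - 56)/(-53 + 45) + 35)**2 - 28373/24067)/(-37217 + 48261) = ((-111/(-8) + 35)**2 - 28373/24067)/11044 = ((-111*(-1/8) + 35)**2 - 28373/24067)*(1/11044) = ((111/8 + 35)**2 - 28373/24067)*(1/11044) = ((391/8)**2 - 28373/24067)*(1/11044) = (152881/64 - 28373/24067)*(1/11044) = (3677571155/1540288)*(1/11044) = 3677571155/17010940672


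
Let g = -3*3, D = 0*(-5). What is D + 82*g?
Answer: -738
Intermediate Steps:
D = 0
g = -9
D + 82*g = 0 + 82*(-9) = 0 - 738 = -738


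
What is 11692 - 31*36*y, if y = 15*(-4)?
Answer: 78652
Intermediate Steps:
y = -60
11692 - 31*36*y = 11692 - 31*36*(-60) = 11692 - 1116*(-60) = 11692 - 1*(-66960) = 11692 + 66960 = 78652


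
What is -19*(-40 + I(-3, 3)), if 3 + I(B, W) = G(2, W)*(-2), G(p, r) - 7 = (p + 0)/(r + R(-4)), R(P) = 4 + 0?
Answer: 7657/7 ≈ 1093.9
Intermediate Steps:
R(P) = 4
G(p, r) = 7 + p/(4 + r) (G(p, r) = 7 + (p + 0)/(r + 4) = 7 + p/(4 + r))
I(B, W) = -3 - 2*(30 + 7*W)/(4 + W) (I(B, W) = -3 + ((28 + 2 + 7*W)/(4 + W))*(-2) = -3 + ((30 + 7*W)/(4 + W))*(-2) = -3 - 2*(30 + 7*W)/(4 + W))
-19*(-40 + I(-3, 3)) = -19*(-40 + (-72 - 17*3)/(4 + 3)) = -19*(-40 + (-72 - 51)/7) = -19*(-40 + (⅐)*(-123)) = -19*(-40 - 123/7) = -19*(-403/7) = 7657/7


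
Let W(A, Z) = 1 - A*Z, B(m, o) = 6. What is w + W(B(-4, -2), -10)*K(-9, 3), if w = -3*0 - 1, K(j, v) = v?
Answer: 182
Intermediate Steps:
W(A, Z) = 1 - A*Z
w = -1 (w = 0 - 1 = -1)
w + W(B(-4, -2), -10)*K(-9, 3) = -1 + (1 - 1*6*(-10))*3 = -1 + (1 + 60)*3 = -1 + 61*3 = -1 + 183 = 182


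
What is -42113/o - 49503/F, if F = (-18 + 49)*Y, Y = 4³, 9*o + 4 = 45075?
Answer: -2983119441/89420864 ≈ -33.360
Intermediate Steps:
o = 45071/9 (o = -4/9 + (⅑)*45075 = -4/9 + 15025/3 = 45071/9 ≈ 5007.9)
Y = 64
F = 1984 (F = (-18 + 49)*64 = 31*64 = 1984)
-42113/o - 49503/F = -42113/45071/9 - 49503/1984 = -42113*9/45071 - 49503*1/1984 = -379017/45071 - 49503/1984 = -2983119441/89420864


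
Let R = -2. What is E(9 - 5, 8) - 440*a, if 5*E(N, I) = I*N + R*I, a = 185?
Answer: -406984/5 ≈ -81397.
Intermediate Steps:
E(N, I) = -2*I/5 + I*N/5 (E(N, I) = (I*N - 2*I)/5 = (-2*I + I*N)/5 = -2*I/5 + I*N/5)
E(9 - 5, 8) - 440*a = (⅕)*8*(-2 + (9 - 5)) - 440*185 = (⅕)*8*(-2 + 4) - 81400 = (⅕)*8*2 - 81400 = 16/5 - 81400 = -406984/5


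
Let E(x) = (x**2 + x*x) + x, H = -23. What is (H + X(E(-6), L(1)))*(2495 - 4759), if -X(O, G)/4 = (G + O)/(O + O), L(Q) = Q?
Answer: 1870064/33 ≈ 56669.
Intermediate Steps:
E(x) = x + 2*x**2 (E(x) = (x**2 + x**2) + x = 2*x**2 + x = x + 2*x**2)
X(O, G) = -2*(G + O)/O (X(O, G) = -4*(G + O)/(O + O) = -4*(G + O)/(2*O) = -4*(G + O)*1/(2*O) = -2*(G + O)/O)
(H + X(E(-6), L(1)))*(2495 - 4759) = (-23 + (-2 - 2*1/(-6*(1 + 2*(-6)))))*(2495 - 4759) = (-23 + (-2 - 2*1/(-6*(1 - 12))))*(-2264) = (-23 + (-2 - 2*1/(-6*(-11))))*(-2264) = (-23 + (-2 - 2*1/66))*(-2264) = (-23 + (-2 - 2*1*1/66))*(-2264) = (-23 + (-2 - 1/33))*(-2264) = (-23 - 67/33)*(-2264) = -826/33*(-2264) = 1870064/33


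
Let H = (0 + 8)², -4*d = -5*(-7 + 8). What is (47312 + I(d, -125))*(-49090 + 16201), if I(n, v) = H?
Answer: -1558149264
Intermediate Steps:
d = 5/4 (d = -(-5)*(-7 + 8)/4 = -(-5)/4 = -¼*(-5) = 5/4 ≈ 1.2500)
H = 64 (H = 8² = 64)
I(n, v) = 64
(47312 + I(d, -125))*(-49090 + 16201) = (47312 + 64)*(-49090 + 16201) = 47376*(-32889) = -1558149264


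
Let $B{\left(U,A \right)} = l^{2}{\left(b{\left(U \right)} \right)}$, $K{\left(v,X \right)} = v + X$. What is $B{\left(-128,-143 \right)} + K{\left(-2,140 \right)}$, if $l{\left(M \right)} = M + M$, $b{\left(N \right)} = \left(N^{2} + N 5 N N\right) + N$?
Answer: $438442056024202$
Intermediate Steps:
$K{\left(v,X \right)} = X + v$
$b{\left(N \right)} = N + N^{2} + 5 N^{3}$ ($b{\left(N \right)} = \left(N^{2} + 5 N N N\right) + N = \left(N^{2} + 5 N^{2} N\right) + N = \left(N^{2} + 5 N^{3}\right) + N = N + N^{2} + 5 N^{3}$)
$l{\left(M \right)} = 2 M$
$B{\left(U,A \right)} = 4 U^{2} \left(1 + U + 5 U^{2}\right)^{2}$ ($B{\left(U,A \right)} = \left(2 U \left(1 + U + 5 U^{2}\right)\right)^{2} = 4 U^{2} \left(1 + U + 5 U^{2}\right)^{2}$)
$B{\left(-128,-143 \right)} + K{\left(-2,140 \right)} = 4 \left(-128\right)^{2} \left(1 - 128 + 5 \left(-128\right)^{2}\right)^{2} + \left(140 - 2\right) = 4 \cdot 16384 \left(1 - 128 + 5 \cdot 16384\right)^{2} + 138 = 4 \cdot 16384 \left(1 - 128 + 81920\right)^{2} + 138 = 4 \cdot 16384 \cdot 81793^{2} + 138 = 4 \cdot 16384 \cdot 6690094849 + 138 = 438442056024064 + 138 = 438442056024202$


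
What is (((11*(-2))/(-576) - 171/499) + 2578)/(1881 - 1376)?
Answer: 370445777/72574560 ≈ 5.1043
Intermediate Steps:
(((11*(-2))/(-576) - 171/499) + 2578)/(1881 - 1376) = ((-22*(-1/576) - 171*1/499) + 2578)/505 = ((11/288 - 171/499) + 2578)*(1/505) = (-43759/143712 + 2578)*(1/505) = (370445777/143712)*(1/505) = 370445777/72574560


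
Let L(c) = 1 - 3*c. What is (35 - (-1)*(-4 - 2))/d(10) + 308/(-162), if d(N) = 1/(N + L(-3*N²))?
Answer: 2139785/81 ≈ 26417.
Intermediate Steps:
d(N) = 1/(1 + N + 9*N²) (d(N) = 1/(N + (1 - (-9)*N²)) = 1/(N + (1 + 9*N²)) = 1/(1 + N + 9*N²))
(35 - (-1)*(-4 - 2))/d(10) + 308/(-162) = (35 - (-1)*(-4 - 2))/(1/(1 + 10 + 9*10²)) + 308/(-162) = (35 - (-1)*(-6))/(1/(1 + 10 + 9*100)) + 308*(-1/162) = (35 - 1*6)/(1/(1 + 10 + 900)) - 154/81 = (35 - 6)/(1/911) - 154/81 = 29/(1/911) - 154/81 = 29*911 - 154/81 = 26419 - 154/81 = 2139785/81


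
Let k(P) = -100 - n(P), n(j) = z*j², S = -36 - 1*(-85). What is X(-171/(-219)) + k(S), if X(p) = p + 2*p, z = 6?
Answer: -1058767/73 ≈ -14504.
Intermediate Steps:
S = 49 (S = -36 + 85 = 49)
n(j) = 6*j²
X(p) = 3*p
k(P) = -100 - 6*P²
X(-171/(-219)) + k(S) = 3*(-171/(-219)) + (-100 - 6*49²) = 3*(-171*(-1/219)) + (-100 - 6*2401) = 3*(57/73) + (-100 - 14406) = 171/73 - 14506 = -1058767/73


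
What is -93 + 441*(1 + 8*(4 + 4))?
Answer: 28572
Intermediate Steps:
-93 + 441*(1 + 8*(4 + 4)) = -93 + 441*(1 + 8*8) = -93 + 441*(1 + 64) = -93 + 441*65 = -93 + 28665 = 28572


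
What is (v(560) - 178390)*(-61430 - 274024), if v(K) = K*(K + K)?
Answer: -150555109740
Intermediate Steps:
v(K) = 2*K**2 (v(K) = K*(2*K) = 2*K**2)
(v(560) - 178390)*(-61430 - 274024) = (2*560**2 - 178390)*(-61430 - 274024) = (2*313600 - 178390)*(-335454) = (627200 - 178390)*(-335454) = 448810*(-335454) = -150555109740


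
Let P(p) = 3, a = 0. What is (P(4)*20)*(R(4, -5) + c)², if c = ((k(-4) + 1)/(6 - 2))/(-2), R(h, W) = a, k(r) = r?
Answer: 135/16 ≈ 8.4375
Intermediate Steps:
R(h, W) = 0
c = 3/8 (c = ((-4 + 1)/(6 - 2))/(-2) = -3/4*(-½) = -3*¼*(-½) = -¾*(-½) = 3/8 ≈ 0.37500)
(P(4)*20)*(R(4, -5) + c)² = (3*20)*(0 + 3/8)² = 60*(3/8)² = 60*(9/64) = 135/16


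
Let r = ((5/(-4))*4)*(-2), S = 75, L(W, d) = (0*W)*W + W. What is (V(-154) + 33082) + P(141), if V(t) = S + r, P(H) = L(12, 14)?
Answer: 33179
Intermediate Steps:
L(W, d) = W (L(W, d) = 0*W + W = 0 + W = W)
P(H) = 12
r = 10 (r = ((5*(-1/4))*4)*(-2) = -5/4*4*(-2) = -5*(-2) = 10)
V(t) = 85 (V(t) = 75 + 10 = 85)
(V(-154) + 33082) + P(141) = (85 + 33082) + 12 = 33167 + 12 = 33179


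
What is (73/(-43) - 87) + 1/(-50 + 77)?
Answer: -102935/1161 ≈ -88.661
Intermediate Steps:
(73/(-43) - 87) + 1/(-50 + 77) = (73*(-1/43) - 87) + 1/27 = (-73/43 - 87) + 1/27 = -3814/43 + 1/27 = -102935/1161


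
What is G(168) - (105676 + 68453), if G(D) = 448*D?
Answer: -98865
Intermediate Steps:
G(168) - (105676 + 68453) = 448*168 - (105676 + 68453) = 75264 - 1*174129 = 75264 - 174129 = -98865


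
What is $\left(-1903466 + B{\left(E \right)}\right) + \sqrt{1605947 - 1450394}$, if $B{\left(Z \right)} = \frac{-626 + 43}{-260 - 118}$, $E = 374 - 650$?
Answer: $- \frac{719509565}{378} + \sqrt{155553} \approx -1.9031 \cdot 10^{6}$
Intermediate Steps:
$E = -276$
$B{\left(Z \right)} = \frac{583}{378}$ ($B{\left(Z \right)} = - \frac{583}{-378} = \left(-583\right) \left(- \frac{1}{378}\right) = \frac{583}{378}$)
$\left(-1903466 + B{\left(E \right)}\right) + \sqrt{1605947 - 1450394} = \left(-1903466 + \frac{583}{378}\right) + \sqrt{1605947 - 1450394} = - \frac{719509565}{378} + \sqrt{155553}$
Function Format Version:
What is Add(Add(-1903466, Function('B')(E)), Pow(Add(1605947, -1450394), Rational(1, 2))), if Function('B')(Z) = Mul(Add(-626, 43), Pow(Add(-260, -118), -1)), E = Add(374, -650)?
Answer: Add(Rational(-719509565, 378), Pow(155553, Rational(1, 2))) ≈ -1.9031e+6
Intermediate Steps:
E = -276
Function('B')(Z) = Rational(583, 378) (Function('B')(Z) = Mul(-583, Pow(-378, -1)) = Mul(-583, Rational(-1, 378)) = Rational(583, 378))
Add(Add(-1903466, Function('B')(E)), Pow(Add(1605947, -1450394), Rational(1, 2))) = Add(Add(-1903466, Rational(583, 378)), Pow(Add(1605947, -1450394), Rational(1, 2))) = Add(Rational(-719509565, 378), Pow(155553, Rational(1, 2)))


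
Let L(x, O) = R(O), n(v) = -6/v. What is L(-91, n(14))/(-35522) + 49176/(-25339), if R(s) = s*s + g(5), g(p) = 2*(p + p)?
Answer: -85619723999/44104505942 ≈ -1.9413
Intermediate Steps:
g(p) = 4*p (g(p) = 2*(2*p) = 4*p)
R(s) = 20 + s² (R(s) = s*s + 4*5 = s² + 20 = 20 + s²)
L(x, O) = 20 + O²
L(-91, n(14))/(-35522) + 49176/(-25339) = (20 + (-6/14)²)/(-35522) + 49176/(-25339) = (20 + (-6*1/14)²)*(-1/35522) + 49176*(-1/25339) = (20 + (-3/7)²)*(-1/35522) - 49176/25339 = (20 + 9/49)*(-1/35522) - 49176/25339 = (989/49)*(-1/35522) - 49176/25339 = -989/1740578 - 49176/25339 = -85619723999/44104505942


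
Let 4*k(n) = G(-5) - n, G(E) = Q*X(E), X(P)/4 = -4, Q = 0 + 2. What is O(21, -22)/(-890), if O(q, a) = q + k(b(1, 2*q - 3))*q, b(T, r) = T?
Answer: 609/3560 ≈ 0.17107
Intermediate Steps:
Q = 2
X(P) = -16 (X(P) = 4*(-4) = -16)
G(E) = -32 (G(E) = 2*(-16) = -32)
k(n) = -8 - n/4 (k(n) = (-32 - n)/4 = -8 - n/4)
O(q, a) = -29*q/4 (O(q, a) = q + (-8 - ¼*1)*q = q + (-8 - ¼)*q = q - 33*q/4 = -29*q/4)
O(21, -22)/(-890) = -29/4*21/(-890) = -609/4*(-1/890) = 609/3560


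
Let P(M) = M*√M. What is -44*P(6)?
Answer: -264*√6 ≈ -646.67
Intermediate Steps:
P(M) = M^(3/2)
-44*P(6) = -264*√6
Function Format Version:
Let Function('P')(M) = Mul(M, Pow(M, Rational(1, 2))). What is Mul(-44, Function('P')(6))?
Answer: Mul(-264, Pow(6, Rational(1, 2))) ≈ -646.67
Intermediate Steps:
Function('P')(M) = Pow(M, Rational(3, 2))
Mul(-44, Function('P')(6)) = Mul(-44, Pow(6, Rational(3, 2))) = Mul(-44, Mul(6, Pow(6, Rational(1, 2)))) = Mul(-264, Pow(6, Rational(1, 2)))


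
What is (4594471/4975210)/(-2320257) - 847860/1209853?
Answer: -9787502854385026963/13966259719476841410 ≈ -0.70080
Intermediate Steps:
(4594471/4975210)/(-2320257) - 847860/1209853 = (4594471*(1/4975210))*(-1/2320257) - 847860*1/1209853 = (4594471/4975210)*(-1/2320257) - 847860/1209853 = -4594471/11543765828970 - 847860/1209853 = -9787502854385026963/13966259719476841410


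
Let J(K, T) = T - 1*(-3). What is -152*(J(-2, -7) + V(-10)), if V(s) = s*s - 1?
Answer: -14440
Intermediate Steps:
V(s) = -1 + s**2 (V(s) = s**2 - 1 = -1 + s**2)
J(K, T) = 3 + T (J(K, T) = T + 3 = 3 + T)
-152*(J(-2, -7) + V(-10)) = -152*((3 - 7) + (-1 + (-10)**2)) = -152*(-4 + (-1 + 100)) = -152*(-4 + 99) = -152*95 = -14440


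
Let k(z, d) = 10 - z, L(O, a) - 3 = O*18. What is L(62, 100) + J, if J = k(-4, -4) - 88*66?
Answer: -4675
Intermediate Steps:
L(O, a) = 3 + 18*O (L(O, a) = 3 + O*18 = 3 + 18*O)
J = -5794 (J = (10 - 1*(-4)) - 88*66 = (10 + 4) - 5808 = 14 - 5808 = -5794)
L(62, 100) + J = (3 + 18*62) - 5794 = (3 + 1116) - 5794 = 1119 - 5794 = -4675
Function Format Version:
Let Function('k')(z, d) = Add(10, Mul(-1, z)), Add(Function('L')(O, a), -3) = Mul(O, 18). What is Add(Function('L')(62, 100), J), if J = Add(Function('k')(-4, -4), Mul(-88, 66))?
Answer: -4675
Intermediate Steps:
Function('L')(O, a) = Add(3, Mul(18, O)) (Function('L')(O, a) = Add(3, Mul(O, 18)) = Add(3, Mul(18, O)))
J = -5794 (J = Add(Add(10, Mul(-1, -4)), Mul(-88, 66)) = Add(Add(10, 4), -5808) = Add(14, -5808) = -5794)
Add(Function('L')(62, 100), J) = Add(Add(3, Mul(18, 62)), -5794) = Add(Add(3, 1116), -5794) = Add(1119, -5794) = -4675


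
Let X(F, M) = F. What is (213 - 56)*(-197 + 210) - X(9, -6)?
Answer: 2032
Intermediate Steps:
(213 - 56)*(-197 + 210) - X(9, -6) = (213 - 56)*(-197 + 210) - 1*9 = 157*13 - 9 = 2041 - 9 = 2032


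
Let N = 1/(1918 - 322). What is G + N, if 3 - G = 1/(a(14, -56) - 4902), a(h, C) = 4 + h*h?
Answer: 11259737/3752196 ≈ 3.0008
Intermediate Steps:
a(h, C) = 4 + h²
G = 14107/4702 (G = 3 - 1/((4 + 14²) - 4902) = 3 - 1/((4 + 196) - 4902) = 3 - 1/(200 - 4902) = 3 - 1/(-4702) = 3 - 1*(-1/4702) = 3 + 1/4702 = 14107/4702 ≈ 3.0002)
N = 1/1596 ≈ 0.00062657
G + N = 14107/4702 + 1/1596 = 11259737/3752196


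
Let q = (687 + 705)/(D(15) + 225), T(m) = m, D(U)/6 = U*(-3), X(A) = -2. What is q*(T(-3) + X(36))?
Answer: 464/3 ≈ 154.67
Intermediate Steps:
D(U) = -18*U (D(U) = 6*(U*(-3)) = 6*(-3*U) = -18*U)
q = -464/15 (q = (687 + 705)/(-18*15 + 225) = 1392/(-270 + 225) = 1392/(-45) = 1392*(-1/45) = -464/15 ≈ -30.933)
q*(T(-3) + X(36)) = -464*(-3 - 2)/15 = -464/15*(-5) = 464/3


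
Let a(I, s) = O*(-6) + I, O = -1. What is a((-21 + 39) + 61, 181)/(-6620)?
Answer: -17/1324 ≈ -0.012840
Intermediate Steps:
a(I, s) = 6 + I (a(I, s) = -1*(-6) + I = 6 + I)
a((-21 + 39) + 61, 181)/(-6620) = (6 + ((-21 + 39) + 61))/(-6620) = (6 + (18 + 61))*(-1/6620) = (6 + 79)*(-1/6620) = 85*(-1/6620) = -17/1324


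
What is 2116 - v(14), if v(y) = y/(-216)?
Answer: 228535/108 ≈ 2116.1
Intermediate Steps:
v(y) = -y/216 (v(y) = y*(-1/216) = -y/216)
2116 - v(14) = 2116 - (-1)*14/216 = 2116 - 1*(-7/108) = 2116 + 7/108 = 228535/108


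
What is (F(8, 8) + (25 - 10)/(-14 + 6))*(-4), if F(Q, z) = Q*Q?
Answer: -497/2 ≈ -248.50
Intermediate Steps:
F(Q, z) = Q²
(F(8, 8) + (25 - 10)/(-14 + 6))*(-4) = (8² + (25 - 10)/(-14 + 6))*(-4) = (64 + 15/(-8))*(-4) = (64 + 15*(-⅛))*(-4) = (64 - 15/8)*(-4) = (497/8)*(-4) = -497/2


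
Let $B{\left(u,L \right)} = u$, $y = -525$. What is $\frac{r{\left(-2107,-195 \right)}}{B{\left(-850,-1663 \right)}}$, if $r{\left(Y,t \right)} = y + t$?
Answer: $\frac{72}{85} \approx 0.84706$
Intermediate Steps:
$r{\left(Y,t \right)} = -525 + t$
$\frac{r{\left(-2107,-195 \right)}}{B{\left(-850,-1663 \right)}} = \frac{-525 - 195}{-850} = \left(-720\right) \left(- \frac{1}{850}\right) = \frac{72}{85}$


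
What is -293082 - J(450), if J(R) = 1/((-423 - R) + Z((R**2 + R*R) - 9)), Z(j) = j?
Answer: -118439711677/404118 ≈ -2.9308e+5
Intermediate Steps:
J(R) = 1/(-432 - R + 2*R**2) (J(R) = 1/((-423 - R) + ((R**2 + R*R) - 9)) = 1/((-423 - R) + ((R**2 + R**2) - 9)) = 1/((-423 - R) + (2*R**2 - 9)) = 1/((-423 - R) + (-9 + 2*R**2)) = 1/(-432 - R + 2*R**2))
-293082 - J(450) = -293082 - 1/(-432 - 1*450 + 2*450**2) = -293082 - 1/(-432 - 450 + 2*202500) = -293082 - 1/(-432 - 450 + 405000) = -293082 - 1/404118 = -118439711677/404118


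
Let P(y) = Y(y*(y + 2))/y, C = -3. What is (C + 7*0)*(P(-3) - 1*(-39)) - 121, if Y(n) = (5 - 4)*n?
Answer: -235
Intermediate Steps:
Y(n) = n (Y(n) = 1*n = n)
P(y) = 2 + y (P(y) = (y*(y + 2))/y = (y*(2 + y))/y = 2 + y)
(C + 7*0)*(P(-3) - 1*(-39)) - 121 = (-3 + 7*0)*((2 - 3) - 1*(-39)) - 121 = (-3 + 0)*(-1 + 39) - 121 = -3*38 - 121 = -114 - 121 = -235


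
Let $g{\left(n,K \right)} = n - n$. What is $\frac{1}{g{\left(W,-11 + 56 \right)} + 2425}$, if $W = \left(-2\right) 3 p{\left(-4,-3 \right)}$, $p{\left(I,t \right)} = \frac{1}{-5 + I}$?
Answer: $\frac{1}{2425} \approx 0.00041237$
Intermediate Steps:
$W = \frac{2}{3}$ ($W = \frac{\left(-2\right) 3}{-5 - 4} = - \frac{6}{-9} = \left(-6\right) \left(- \frac{1}{9}\right) = \frac{2}{3} \approx 0.66667$)
$g{\left(n,K \right)} = 0$
$\frac{1}{g{\left(W,-11 + 56 \right)} + 2425} = \frac{1}{0 + 2425} = \frac{1}{2425}$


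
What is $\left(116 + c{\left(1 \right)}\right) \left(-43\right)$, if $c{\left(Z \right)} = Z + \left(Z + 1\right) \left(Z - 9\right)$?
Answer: $-4343$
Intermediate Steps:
$c{\left(Z \right)} = Z + \left(1 + Z\right) \left(-9 + Z\right)$
$\left(116 + c{\left(1 \right)}\right) \left(-43\right) = \left(116 - \left(16 - 1\right)\right) \left(-43\right) = \left(116 - 15\right) \left(-43\right) = 101 \left(-43\right) = -4343$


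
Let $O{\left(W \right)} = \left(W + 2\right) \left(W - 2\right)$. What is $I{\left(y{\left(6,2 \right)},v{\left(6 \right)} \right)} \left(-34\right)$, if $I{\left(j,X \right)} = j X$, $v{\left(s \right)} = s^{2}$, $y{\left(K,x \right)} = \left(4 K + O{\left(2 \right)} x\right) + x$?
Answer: $-31824$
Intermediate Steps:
$O{\left(W \right)} = \left(-2 + W\right) \left(2 + W\right)$ ($O{\left(W \right)} = \left(2 + W\right) \left(-2 + W\right) = \left(-2 + W\right) \left(2 + W\right)$)
$y{\left(K,x \right)} = x + 4 K$ ($y{\left(K,x \right)} = \left(4 K + \left(-4 + 2^{2}\right) x\right) + x = \left(4 K + \left(-4 + 4\right) x\right) + x = \left(4 K + 0 x\right) + x = \left(4 K + 0\right) + x = 4 K + x = x + 4 K$)
$I{\left(j,X \right)} = X j$
$I{\left(y{\left(6,2 \right)},v{\left(6 \right)} \right)} \left(-34\right) = 6^{2} \left(2 + 4 \cdot 6\right) \left(-34\right) = 36 \left(2 + 24\right) \left(-34\right) = 36 \cdot 26 \left(-34\right) = 936 \left(-34\right) = -31824$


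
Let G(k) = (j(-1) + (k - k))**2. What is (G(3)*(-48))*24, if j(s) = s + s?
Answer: -4608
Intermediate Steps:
j(s) = 2*s
G(k) = 4 (G(k) = (2*(-1) + (k - k))**2 = (-2 + 0)**2 = (-2)**2 = 4)
(G(3)*(-48))*24 = (4*(-48))*24 = -192*24 = -4608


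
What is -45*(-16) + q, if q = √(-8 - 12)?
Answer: 720 + 2*I*√5 ≈ 720.0 + 4.4721*I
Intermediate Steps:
q = 2*I*√5 (q = √(-20) = 2*I*√5 ≈ 4.4721*I)
-45*(-16) + q = -45*(-16) + 2*I*√5 = 720 + 2*I*√5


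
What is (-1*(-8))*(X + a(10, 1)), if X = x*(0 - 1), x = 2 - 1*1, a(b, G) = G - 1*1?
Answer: -8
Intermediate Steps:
a(b, G) = -1 + G (a(b, G) = G - 1 = -1 + G)
x = 1 (x = 2 - 1 = 1)
X = -1 (X = 1*(0 - 1) = 1*(-1) = -1)
(-1*(-8))*(X + a(10, 1)) = (-1*(-8))*(-1 + (-1 + 1)) = 8*(-1 + 0) = 8*(-1) = -8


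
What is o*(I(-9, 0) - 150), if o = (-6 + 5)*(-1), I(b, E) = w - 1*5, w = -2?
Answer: -157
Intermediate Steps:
I(b, E) = -7 (I(b, E) = -2 - 1*5 = -2 - 5 = -7)
o = 1 (o = -1*(-1) = 1)
o*(I(-9, 0) - 150) = 1*(-7 - 150) = 1*(-157) = -157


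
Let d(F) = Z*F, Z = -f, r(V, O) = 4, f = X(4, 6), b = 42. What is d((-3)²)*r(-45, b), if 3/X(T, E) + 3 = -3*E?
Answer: 36/7 ≈ 5.1429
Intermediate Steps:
X(T, E) = 3/(-3 - 3*E)
f = -⅐ (f = -1/(1 + 6) = -1/7 = -1*⅐ = -⅐ ≈ -0.14286)
Z = ⅐ (Z = -1*(-⅐) = ⅐ ≈ 0.14286)
d(F) = F/7
d((-3)²)*r(-45, b) = ((⅐)*(-3)²)*4 = ((⅐)*9)*4 = (9/7)*4 = 36/7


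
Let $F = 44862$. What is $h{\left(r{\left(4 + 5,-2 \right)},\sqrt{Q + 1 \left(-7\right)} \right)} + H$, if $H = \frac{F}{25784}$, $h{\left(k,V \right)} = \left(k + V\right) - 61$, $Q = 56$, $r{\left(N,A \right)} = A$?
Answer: $- \frac{699521}{12892} \approx -54.26$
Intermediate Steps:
$h{\left(k,V \right)} = -61 + V + k$ ($h{\left(k,V \right)} = \left(V + k\right) - 61 = -61 + V + k$)
$H = \frac{22431}{12892}$ ($H = \frac{44862}{25784} = 44862 \cdot \frac{1}{25784} = \frac{22431}{12892} \approx 1.7399$)
$h{\left(r{\left(4 + 5,-2 \right)},\sqrt{Q + 1 \left(-7\right)} \right)} + H = \left(-61 + \sqrt{56 + 1 \left(-7\right)} - 2\right) + \frac{22431}{12892} = \left(-61 + \sqrt{56 - 7} - 2\right) + \frac{22431}{12892} = \left(-61 + \sqrt{49} - 2\right) + \frac{22431}{12892} = \left(-61 + 7 - 2\right) + \frac{22431}{12892} = -56 + \frac{22431}{12892} = - \frac{699521}{12892}$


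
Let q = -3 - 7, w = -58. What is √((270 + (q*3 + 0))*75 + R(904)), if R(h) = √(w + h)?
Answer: √(18000 + 3*√94) ≈ 134.27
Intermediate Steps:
q = -10
R(h) = √(-58 + h)
√((270 + (q*3 + 0))*75 + R(904)) = √((270 + (-10*3 + 0))*75 + √(-58 + 904)) = √((270 + (-30 + 0))*75 + √846) = √((270 - 30)*75 + 3*√94) = √(240*75 + 3*√94) = √(18000 + 3*√94)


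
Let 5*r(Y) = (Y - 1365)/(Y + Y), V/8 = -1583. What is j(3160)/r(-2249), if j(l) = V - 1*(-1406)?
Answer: -9738170/139 ≈ -70059.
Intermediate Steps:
V = -12664 (V = 8*(-1583) = -12664)
j(l) = -11258 (j(l) = -12664 - 1*(-1406) = -12664 + 1406 = -11258)
r(Y) = (-1365 + Y)/(10*Y) (r(Y) = ((Y - 1365)/(Y + Y))/5 = ((-1365 + Y)/((2*Y)))/5 = ((-1365 + Y)*(1/(2*Y)))/5 = ((-1365 + Y)/(2*Y))/5 = (-1365 + Y)/(10*Y))
j(3160)/r(-2249) = -11258*(-22490/(-1365 - 2249)) = -11258/((⅒)*(-1/2249)*(-3614)) = -11258/139/865 = -11258*865/139 = -9738170/139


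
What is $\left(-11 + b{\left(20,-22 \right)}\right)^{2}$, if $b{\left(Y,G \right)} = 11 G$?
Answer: $64009$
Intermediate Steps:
$\left(-11 + b{\left(20,-22 \right)}\right)^{2} = \left(-11 + 11 \left(-22\right)\right)^{2} = \left(-11 - 242\right)^{2} = \left(-253\right)^{2} = 64009$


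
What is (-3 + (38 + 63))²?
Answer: 9604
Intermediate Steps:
(-3 + (38 + 63))² = (-3 + 101)² = 98² = 9604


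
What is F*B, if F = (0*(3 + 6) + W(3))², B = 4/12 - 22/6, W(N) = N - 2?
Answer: -10/3 ≈ -3.3333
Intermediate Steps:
W(N) = -2 + N
B = -10/3 (B = 4*(1/12) - 22*⅙ = ⅓ - 11/3 = -10/3 ≈ -3.3333)
F = 1 (F = (0*(3 + 6) + (-2 + 3))² = (0*9 + 1)² = (0 + 1)² = 1² = 1)
F*B = 1*(-10/3) = -10/3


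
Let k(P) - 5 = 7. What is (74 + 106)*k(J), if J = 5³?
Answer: 2160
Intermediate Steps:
J = 125
k(P) = 12 (k(P) = 5 + 7 = 12)
(74 + 106)*k(J) = (74 + 106)*12 = 180*12 = 2160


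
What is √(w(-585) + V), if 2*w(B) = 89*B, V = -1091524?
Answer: I*√4470226/2 ≈ 1057.1*I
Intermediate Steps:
w(B) = 89*B/2 (w(B) = (89*B)/2 = 89*B/2)
√(w(-585) + V) = √((89/2)*(-585) - 1091524) = √(-52065/2 - 1091524) = √(-2235113/2) = I*√4470226/2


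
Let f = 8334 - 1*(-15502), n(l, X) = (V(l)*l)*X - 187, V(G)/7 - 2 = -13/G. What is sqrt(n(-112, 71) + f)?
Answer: 6*I*sqrt(2615) ≈ 306.82*I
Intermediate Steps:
V(G) = 14 - 91/G (V(G) = 14 + 7*(-13/G) = 14 - 91/G)
n(l, X) = -187 + X*l*(14 - 91/l) (n(l, X) = ((14 - 91/l)*l)*X - 187 = (l*(14 - 91/l))*X - 187 = X*l*(14 - 91/l) - 187 = -187 + X*l*(14 - 91/l))
f = 23836 (f = 8334 + 15502 = 23836)
sqrt(n(-112, 71) + f) = sqrt((-187 + 7*71*(-13 + 2*(-112))) + 23836) = sqrt((-187 + 7*71*(-13 - 224)) + 23836) = sqrt((-187 + 7*71*(-237)) + 23836) = sqrt((-187 - 117789) + 23836) = sqrt(-117976 + 23836) = sqrt(-94140) = 6*I*sqrt(2615)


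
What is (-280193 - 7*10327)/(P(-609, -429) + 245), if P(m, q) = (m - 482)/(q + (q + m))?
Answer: -258545547/180253 ≈ -1434.3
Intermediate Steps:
P(m, q) = (-482 + m)/(m + 2*q) (P(m, q) = (-482 + m)/(q + (m + q)) = (-482 + m)/(m + 2*q))
(-280193 - 7*10327)/(P(-609, -429) + 245) = (-280193 - 7*10327)/((-482 - 609)/(-609 + 2*(-429)) + 245) = (-280193 - 72289)/(-1091/(-609 - 858) + 245) = -352482/(-1091/(-1467) + 245) = -352482/(-1/1467*(-1091) + 245) = -352482/(1091/1467 + 245) = -352482/360506/1467 = -352482*1467/360506 = -258545547/180253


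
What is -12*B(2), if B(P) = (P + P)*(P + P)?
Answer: -192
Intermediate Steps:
B(P) = 4*P² (B(P) = (2*P)*(2*P) = 4*P²)
-12*B(2) = -48*2² = -48*4 = -12*16 = -192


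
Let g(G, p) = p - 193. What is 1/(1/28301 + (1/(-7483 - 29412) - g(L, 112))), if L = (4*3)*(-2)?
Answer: 1044165395/84577405589 ≈ 0.012346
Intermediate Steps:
L = -24 (L = 12*(-2) = -24)
g(G, p) = -193 + p
1/(1/28301 + (1/(-7483 - 29412) - g(L, 112))) = 1/(1/28301 + (1/(-7483 - 29412) - (-193 + 112))) = 1/(1/28301 + (1/(-36895) - 1*(-81))) = 1/(1/28301 + (-1/36895 + 81)) = 1/(1/28301 + 2988494/36895) = 1/(84577405589/1044165395) = 1044165395/84577405589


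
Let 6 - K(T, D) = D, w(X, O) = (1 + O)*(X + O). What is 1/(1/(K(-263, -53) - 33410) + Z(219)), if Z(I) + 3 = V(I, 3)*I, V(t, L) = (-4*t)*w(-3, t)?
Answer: -33351/304041952974934 ≈ -1.0969e-10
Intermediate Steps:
w(X, O) = (1 + O)*(O + X)
K(T, D) = 6 - D
V(t, L) = -4*t*(-3 + t² - 2*t) (V(t, L) = (-4*t)*(t - 3 + t² + t*(-3)) = (-4*t)*(t - 3 + t² - 3*t) = (-4*t)*(-3 + t² - 2*t) = -4*t*(-3 + t² - 2*t))
Z(I) = -3 + 4*I²*(3 - I² + 2*I) (Z(I) = -3 + (4*I*(3 - I² + 2*I))*I = -3 + 4*I²*(3 - I² + 2*I))
1/(1/(K(-263, -53) - 33410) + Z(219)) = 1/(1/((6 - 1*(-53)) - 33410) + (-3 + 4*219²*(3 - 1*219² + 2*219))) = 1/(1/((6 + 53) - 33410) + (-3 + 4*47961*(3 - 1*47961 + 438))) = 1/(1/(59 - 33410) + (-3 + 4*47961*(3 - 47961 + 438))) = 1/(1/(-33351) + (-3 + 4*47961*(-47520))) = 1/(-1/33351 + (-3 - 9116426880)) = 1/(-1/33351 - 9116426883) = 1/(-304041952974934/33351) = -33351/304041952974934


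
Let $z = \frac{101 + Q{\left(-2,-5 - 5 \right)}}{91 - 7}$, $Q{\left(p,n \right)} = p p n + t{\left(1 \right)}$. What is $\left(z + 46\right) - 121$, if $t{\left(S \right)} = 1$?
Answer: $- \frac{3119}{42} \approx -74.262$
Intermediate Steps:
$Q{\left(p,n \right)} = 1 + n p^{2}$ ($Q{\left(p,n \right)} = p p n + 1 = p^{2} n + 1 = n p^{2} + 1 = 1 + n p^{2}$)
$z = \frac{31}{42}$ ($z = \frac{101 + \left(1 + \left(-5 - 5\right) \left(-2\right)^{2}\right)}{91 - 7} = \frac{101 + \left(1 + \left(-5 - 5\right) 4\right)}{84} = \left(101 + \left(1 - 40\right)\right) \frac{1}{84} = \left(101 - 39\right) \frac{1}{84} = 62 \cdot \frac{1}{84} = \frac{31}{42} \approx 0.7381$)
$\left(z + 46\right) - 121 = \left(\frac{31}{42} + 46\right) - 121 = \frac{1963}{42} - 121 = - \frac{3119}{42}$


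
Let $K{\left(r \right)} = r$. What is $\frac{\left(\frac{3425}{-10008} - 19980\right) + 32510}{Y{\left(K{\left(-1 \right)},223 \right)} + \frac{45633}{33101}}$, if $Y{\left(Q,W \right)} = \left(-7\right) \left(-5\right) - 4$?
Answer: $\frac{4150759973315}{10726214112} \approx 386.97$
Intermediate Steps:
$Y{\left(Q,W \right)} = 31$ ($Y{\left(Q,W \right)} = 35 - 4 = 31$)
$\frac{\left(\frac{3425}{-10008} - 19980\right) + 32510}{Y{\left(K{\left(-1 \right)},223 \right)} + \frac{45633}{33101}} = \frac{\left(\frac{3425}{-10008} - 19980\right) + 32510}{31 + \frac{45633}{33101}} = \frac{\left(3425 \left(- \frac{1}{10008}\right) - 19980\right) + 32510}{31 + 45633 \cdot \frac{1}{33101}} = \frac{\left(- \frac{3425}{10008} - 19980\right) + 32510}{31 + \frac{45633}{33101}} = \frac{- \frac{199963265}{10008} + 32510}{\frac{1071764}{33101}} = \frac{125396815}{10008} \cdot \frac{33101}{1071764} = \frac{4150759973315}{10726214112}$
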